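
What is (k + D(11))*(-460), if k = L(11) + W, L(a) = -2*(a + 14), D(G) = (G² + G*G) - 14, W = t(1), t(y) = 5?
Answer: -84180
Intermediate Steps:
W = 5
D(G) = -14 + 2*G² (D(G) = (G² + G²) - 14 = 2*G² - 14 = -14 + 2*G²)
L(a) = -28 - 2*a (L(a) = -2*(14 + a) = -28 - 2*a)
k = -45 (k = (-28 - 2*11) + 5 = (-28 - 22) + 5 = -50 + 5 = -45)
(k + D(11))*(-460) = (-45 + (-14 + 2*11²))*(-460) = (-45 + (-14 + 2*121))*(-460) = (-45 + (-14 + 242))*(-460) = (-45 + 228)*(-460) = 183*(-460) = -84180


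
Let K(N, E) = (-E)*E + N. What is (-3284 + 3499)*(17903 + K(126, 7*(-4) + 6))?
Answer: 3772175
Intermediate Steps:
K(N, E) = N - E² (K(N, E) = -E² + N = N - E²)
(-3284 + 3499)*(17903 + K(126, 7*(-4) + 6)) = (-3284 + 3499)*(17903 + (126 - (7*(-4) + 6)²)) = 215*(17903 + (126 - (-28 + 6)²)) = 215*(17903 + (126 - 1*(-22)²)) = 215*(17903 + (126 - 1*484)) = 215*(17903 + (126 - 484)) = 215*(17903 - 358) = 215*17545 = 3772175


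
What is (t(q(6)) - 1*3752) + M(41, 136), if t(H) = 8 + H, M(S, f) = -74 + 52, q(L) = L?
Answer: -3760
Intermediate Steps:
M(S, f) = -22
(t(q(6)) - 1*3752) + M(41, 136) = ((8 + 6) - 1*3752) - 22 = (14 - 3752) - 22 = -3738 - 22 = -3760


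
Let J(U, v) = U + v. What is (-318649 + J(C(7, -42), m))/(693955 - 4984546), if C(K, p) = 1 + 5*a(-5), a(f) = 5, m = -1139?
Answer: 319762/4290591 ≈ 0.074526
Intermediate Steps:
C(K, p) = 26 (C(K, p) = 1 + 5*5 = 1 + 25 = 26)
(-318649 + J(C(7, -42), m))/(693955 - 4984546) = (-318649 + (26 - 1139))/(693955 - 4984546) = (-318649 - 1113)/(-4290591) = -319762*(-1/4290591) = 319762/4290591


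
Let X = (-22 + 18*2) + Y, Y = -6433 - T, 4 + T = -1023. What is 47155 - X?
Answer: 52547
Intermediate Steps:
T = -1027 (T = -4 - 1023 = -1027)
Y = -5406 (Y = -6433 - 1*(-1027) = -6433 + 1027 = -5406)
X = -5392 (X = (-22 + 18*2) - 5406 = (-22 + 36) - 5406 = 14 - 5406 = -5392)
47155 - X = 47155 - 1*(-5392) = 47155 + 5392 = 52547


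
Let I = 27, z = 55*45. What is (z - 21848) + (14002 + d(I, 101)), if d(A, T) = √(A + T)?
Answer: -5371 + 8*√2 ≈ -5359.7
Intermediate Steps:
z = 2475
(z - 21848) + (14002 + d(I, 101)) = (2475 - 21848) + (14002 + √(27 + 101)) = -19373 + (14002 + √128) = -19373 + (14002 + 8*√2) = -5371 + 8*√2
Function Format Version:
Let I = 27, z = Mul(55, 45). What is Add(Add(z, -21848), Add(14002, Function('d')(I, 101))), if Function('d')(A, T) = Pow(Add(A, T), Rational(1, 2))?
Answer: Add(-5371, Mul(8, Pow(2, Rational(1, 2)))) ≈ -5359.7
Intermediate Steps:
z = 2475
Add(Add(z, -21848), Add(14002, Function('d')(I, 101))) = Add(Add(2475, -21848), Add(14002, Pow(Add(27, 101), Rational(1, 2)))) = Add(-19373, Add(14002, Pow(128, Rational(1, 2)))) = Add(-19373, Add(14002, Mul(8, Pow(2, Rational(1, 2))))) = Add(-5371, Mul(8, Pow(2, Rational(1, 2))))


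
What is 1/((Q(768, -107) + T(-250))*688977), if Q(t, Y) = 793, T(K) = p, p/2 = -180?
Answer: 1/298327041 ≈ 3.3520e-9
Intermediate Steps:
p = -360 (p = 2*(-180) = -360)
T(K) = -360
1/((Q(768, -107) + T(-250))*688977) = 1/((793 - 360)*688977) = (1/688977)/433 = (1/433)*(1/688977) = 1/298327041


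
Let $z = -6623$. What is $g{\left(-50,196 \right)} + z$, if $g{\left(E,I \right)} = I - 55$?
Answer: $-6482$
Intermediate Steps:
$g{\left(E,I \right)} = -55 + I$
$g{\left(-50,196 \right)} + z = \left(-55 + 196\right) - 6623 = 141 - 6623 = -6482$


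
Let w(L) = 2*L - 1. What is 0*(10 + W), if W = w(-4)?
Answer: 0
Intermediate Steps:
w(L) = -1 + 2*L
W = -9 (W = -1 + 2*(-4) = -1 - 8 = -9)
0*(10 + W) = 0*(10 - 9) = 0*1 = 0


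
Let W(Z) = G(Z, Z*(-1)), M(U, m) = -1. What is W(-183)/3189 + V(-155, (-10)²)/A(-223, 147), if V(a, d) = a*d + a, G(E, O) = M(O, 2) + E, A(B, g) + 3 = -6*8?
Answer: 16638137/54213 ≈ 306.90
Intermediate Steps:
A(B, g) = -51 (A(B, g) = -3 - 6*8 = -3 - 48 = -51)
G(E, O) = -1 + E
W(Z) = -1 + Z
V(a, d) = a + a*d
W(-183)/3189 + V(-155, (-10)²)/A(-223, 147) = (-1 - 183)/3189 - 155*(1 + (-10)²)/(-51) = -184*1/3189 - 155*(1 + 100)*(-1/51) = -184/3189 - 155*101*(-1/51) = -184/3189 - 15655*(-1/51) = -184/3189 + 15655/51 = 16638137/54213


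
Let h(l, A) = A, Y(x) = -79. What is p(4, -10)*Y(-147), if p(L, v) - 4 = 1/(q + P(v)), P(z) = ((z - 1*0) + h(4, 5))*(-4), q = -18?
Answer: -711/2 ≈ -355.50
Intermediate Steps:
P(z) = -20 - 4*z (P(z) = ((z - 1*0) + 5)*(-4) = ((z + 0) + 5)*(-4) = (z + 5)*(-4) = (5 + z)*(-4) = -20 - 4*z)
p(L, v) = 4 + 1/(-38 - 4*v) (p(L, v) = 4 + 1/(-18 + (-20 - 4*v)) = 4 + 1/(-38 - 4*v))
p(4, -10)*Y(-147) = ((151 + 16*(-10))/(2*(19 + 2*(-10))))*(-79) = ((151 - 160)/(2*(19 - 20)))*(-79) = ((½)*(-9)/(-1))*(-79) = ((½)*(-1)*(-9))*(-79) = (9/2)*(-79) = -711/2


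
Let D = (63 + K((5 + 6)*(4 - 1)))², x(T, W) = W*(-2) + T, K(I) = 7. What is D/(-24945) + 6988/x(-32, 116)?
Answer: -975607/36586 ≈ -26.666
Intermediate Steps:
x(T, W) = T - 2*W (x(T, W) = -2*W + T = T - 2*W)
D = 4900 (D = (63 + 7)² = 70² = 4900)
D/(-24945) + 6988/x(-32, 116) = 4900/(-24945) + 6988/(-32 - 2*116) = 4900*(-1/24945) + 6988/(-32 - 232) = -980/4989 + 6988/(-264) = -980/4989 + 6988*(-1/264) = -980/4989 - 1747/66 = -975607/36586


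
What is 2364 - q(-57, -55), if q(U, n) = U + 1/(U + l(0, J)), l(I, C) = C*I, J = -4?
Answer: 137998/57 ≈ 2421.0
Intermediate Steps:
q(U, n) = U + 1/U (q(U, n) = U + 1/(U - 4*0) = U + 1/(U + 0) = U + 1/U)
2364 - q(-57, -55) = 2364 - (-57 + 1/(-57)) = 2364 - (-57 - 1/57) = 2364 - 1*(-3250/57) = 2364 + 3250/57 = 137998/57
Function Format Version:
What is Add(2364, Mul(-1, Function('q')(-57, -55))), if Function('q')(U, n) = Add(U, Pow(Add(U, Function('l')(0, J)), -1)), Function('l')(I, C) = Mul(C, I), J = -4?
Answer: Rational(137998, 57) ≈ 2421.0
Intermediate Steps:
Function('q')(U, n) = Add(U, Pow(U, -1)) (Function('q')(U, n) = Add(U, Pow(Add(U, Mul(-4, 0)), -1)) = Add(U, Pow(Add(U, 0), -1)) = Add(U, Pow(U, -1)))
Add(2364, Mul(-1, Function('q')(-57, -55))) = Add(2364, Mul(-1, Add(-57, Pow(-57, -1)))) = Add(2364, Mul(-1, Add(-57, Rational(-1, 57)))) = Add(2364, Mul(-1, Rational(-3250, 57))) = Add(2364, Rational(3250, 57)) = Rational(137998, 57)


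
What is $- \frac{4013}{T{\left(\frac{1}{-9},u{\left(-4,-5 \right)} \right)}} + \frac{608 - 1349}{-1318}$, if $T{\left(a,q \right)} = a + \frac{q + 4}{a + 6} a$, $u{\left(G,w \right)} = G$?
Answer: $\frac{47602947}{1318} \approx 36118.0$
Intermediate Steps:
$T{\left(a,q \right)} = a + \frac{a \left(4 + q\right)}{6 + a}$ ($T{\left(a,q \right)} = a + \frac{4 + q}{6 + a} a = a + \frac{a \left(4 + q\right)}{6 + a}$)
$- \frac{4013}{T{\left(\frac{1}{-9},u{\left(-4,-5 \right)} \right)}} + \frac{608 - 1349}{-1318} = - \frac{4013}{\frac{1}{-9} \frac{1}{6 + \frac{1}{-9}} \left(10 + \frac{1}{-9} - 4\right)} + \frac{608 - 1349}{-1318} = - \frac{4013}{\left(- \frac{1}{9}\right) \frac{1}{6 - \frac{1}{9}} \left(10 - \frac{1}{9} - 4\right)} - - \frac{741}{1318} = - \frac{4013}{\left(- \frac{1}{9}\right) \frac{1}{\frac{53}{9}} \cdot \frac{53}{9}} + \frac{741}{1318} = - \frac{4013}{\left(- \frac{1}{9}\right) \frac{9}{53} \cdot \frac{53}{9}} + \frac{741}{1318} = - \frac{4013}{- \frac{1}{9}} + \frac{741}{1318} = \left(-4013\right) \left(-9\right) + \frac{741}{1318} = 36117 + \frac{741}{1318} = \frac{47602947}{1318}$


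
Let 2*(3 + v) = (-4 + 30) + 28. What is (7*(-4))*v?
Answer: -672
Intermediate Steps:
v = 24 (v = -3 + ((-4 + 30) + 28)/2 = -3 + (26 + 28)/2 = -3 + (½)*54 = -3 + 27 = 24)
(7*(-4))*v = (7*(-4))*24 = -28*24 = -672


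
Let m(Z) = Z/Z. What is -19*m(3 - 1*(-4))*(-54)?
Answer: 1026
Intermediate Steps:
m(Z) = 1
-19*m(3 - 1*(-4))*(-54) = -19*1*(-54) = -19*(-54) = 1026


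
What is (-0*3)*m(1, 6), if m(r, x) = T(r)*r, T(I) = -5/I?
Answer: 0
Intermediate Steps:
m(r, x) = -5 (m(r, x) = (-5/r)*r = -5)
(-0*3)*m(1, 6) = -0*3*(-5) = -37*0*(-5) = 0*(-5) = 0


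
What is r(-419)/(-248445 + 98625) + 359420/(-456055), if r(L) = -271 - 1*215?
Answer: -1787555389/2277538670 ≈ -0.78486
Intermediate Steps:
r(L) = -486 (r(L) = -271 - 215 = -486)
r(-419)/(-248445 + 98625) + 359420/(-456055) = -486/(-248445 + 98625) + 359420/(-456055) = -486/(-149820) + 359420*(-1/456055) = -486*(-1/149820) - 71884/91211 = 81/24970 - 71884/91211 = -1787555389/2277538670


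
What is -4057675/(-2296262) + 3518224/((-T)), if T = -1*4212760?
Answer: 3146596876461/1209200087890 ≈ 2.6022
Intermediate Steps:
T = -4212760
-4057675/(-2296262) + 3518224/((-T)) = -4057675/(-2296262) + 3518224/((-1*(-4212760))) = -4057675*(-1/2296262) + 3518224/4212760 = 4057675/2296262 + 3518224*(1/4212760) = 4057675/2296262 + 439778/526595 = 3146596876461/1209200087890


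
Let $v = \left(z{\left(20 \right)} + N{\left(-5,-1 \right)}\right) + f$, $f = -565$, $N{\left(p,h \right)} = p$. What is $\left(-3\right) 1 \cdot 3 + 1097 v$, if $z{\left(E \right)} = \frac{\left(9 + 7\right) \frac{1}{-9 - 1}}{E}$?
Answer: $- \frac{15634669}{25} \approx -6.2539 \cdot 10^{5}$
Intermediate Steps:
$z{\left(E \right)} = - \frac{8}{5 E}$ ($z{\left(E \right)} = \frac{16 \frac{1}{-10}}{E} = \frac{16 \left(- \frac{1}{10}\right)}{E} = - \frac{8}{5 E}$)
$v = - \frac{14252}{25}$ ($v = \left(- \frac{8}{5 \cdot 20} - 5\right) - 565 = \left(\left(- \frac{8}{5}\right) \frac{1}{20} - 5\right) - 565 = \left(- \frac{2}{25} - 5\right) - 565 = - \frac{127}{25} - 565 = - \frac{14252}{25} \approx -570.08$)
$\left(-3\right) 1 \cdot 3 + 1097 v = \left(-3\right) 1 \cdot 3 + 1097 \left(- \frac{14252}{25}\right) = \left(-3\right) 3 - \frac{15634444}{25} = -9 - \frac{15634444}{25} = - \frac{15634669}{25}$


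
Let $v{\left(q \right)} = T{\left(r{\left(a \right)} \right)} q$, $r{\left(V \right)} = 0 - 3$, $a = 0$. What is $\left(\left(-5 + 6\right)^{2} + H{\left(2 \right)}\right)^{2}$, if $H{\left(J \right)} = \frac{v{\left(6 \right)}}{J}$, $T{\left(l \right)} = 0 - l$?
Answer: $100$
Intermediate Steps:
$r{\left(V \right)} = -3$ ($r{\left(V \right)} = 0 - 3 = -3$)
$T{\left(l \right)} = - l$
$v{\left(q \right)} = 3 q$ ($v{\left(q \right)} = \left(-1\right) \left(-3\right) q = 3 q$)
$H{\left(J \right)} = \frac{18}{J}$ ($H{\left(J \right)} = \frac{3 \cdot 6}{J} = \frac{18}{J}$)
$\left(\left(-5 + 6\right)^{2} + H{\left(2 \right)}\right)^{2} = \left(\left(-5 + 6\right)^{2} + \frac{18}{2}\right)^{2} = \left(1^{2} + 18 \cdot \frac{1}{2}\right)^{2} = \left(1 + 9\right)^{2} = 10^{2} = 100$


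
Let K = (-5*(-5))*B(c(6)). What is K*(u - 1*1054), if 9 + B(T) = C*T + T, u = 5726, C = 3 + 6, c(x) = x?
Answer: 5956800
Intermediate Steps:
C = 9
B(T) = -9 + 10*T (B(T) = -9 + (9*T + T) = -9 + 10*T)
K = 1275 (K = (-5*(-5))*(-9 + 10*6) = 25*(-9 + 60) = 25*51 = 1275)
K*(u - 1*1054) = 1275*(5726 - 1*1054) = 1275*(5726 - 1054) = 1275*4672 = 5956800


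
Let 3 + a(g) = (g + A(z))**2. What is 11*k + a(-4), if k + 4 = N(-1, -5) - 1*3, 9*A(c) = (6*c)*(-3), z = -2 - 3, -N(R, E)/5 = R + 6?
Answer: -319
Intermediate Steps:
N(R, E) = -30 - 5*R (N(R, E) = -5*(R + 6) = -5*(6 + R) = -30 - 5*R)
z = -5
A(c) = -2*c (A(c) = ((6*c)*(-3))/9 = (-18*c)/9 = -2*c)
a(g) = -3 + (10 + g)**2 (a(g) = -3 + (g - 2*(-5))**2 = -3 + (g + 10)**2 = -3 + (10 + g)**2)
k = -32 (k = -4 + ((-30 - 5*(-1)) - 1*3) = -4 + ((-30 + 5) - 3) = -4 + (-25 - 3) = -4 - 28 = -32)
11*k + a(-4) = 11*(-32) + (-3 + (10 - 4)**2) = -352 + (-3 + 6**2) = -352 + (-3 + 36) = -352 + 33 = -319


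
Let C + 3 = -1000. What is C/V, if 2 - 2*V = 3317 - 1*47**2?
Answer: 1003/553 ≈ 1.8137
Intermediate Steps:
V = -553 (V = 1 - (3317 - 1*47**2)/2 = 1 - (3317 - 1*2209)/2 = 1 - (3317 - 2209)/2 = 1 - 1/2*1108 = 1 - 554 = -553)
C = -1003 (C = -3 - 1000 = -1003)
C/V = -1003/(-553) = -1003*(-1/553) = 1003/553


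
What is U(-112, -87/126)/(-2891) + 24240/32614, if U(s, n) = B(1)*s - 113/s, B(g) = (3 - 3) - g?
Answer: 3717961341/5280076144 ≈ 0.70415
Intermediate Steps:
B(g) = -g (B(g) = 0 - g = -g)
U(s, n) = -s - 113/s (U(s, n) = (-1*1)*s - 113/s = -s - 113/s)
U(-112, -87/126)/(-2891) + 24240/32614 = (-1*(-112) - 113/(-112))/(-2891) + 24240/32614 = (112 - 113*(-1/112))*(-1/2891) + 24240*(1/32614) = (112 + 113/112)*(-1/2891) + 12120/16307 = (12657/112)*(-1/2891) + 12120/16307 = -12657/323792 + 12120/16307 = 3717961341/5280076144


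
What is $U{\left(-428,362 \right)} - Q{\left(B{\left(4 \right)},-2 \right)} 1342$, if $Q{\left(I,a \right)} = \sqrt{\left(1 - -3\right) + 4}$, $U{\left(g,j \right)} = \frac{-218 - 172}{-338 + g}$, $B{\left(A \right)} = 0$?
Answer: $\frac{195}{383} - 2684 \sqrt{2} \approx -3795.2$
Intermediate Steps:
$U{\left(g,j \right)} = - \frac{390}{-338 + g}$
$Q{\left(I,a \right)} = 2 \sqrt{2}$ ($Q{\left(I,a \right)} = \sqrt{\left(1 + 3\right) + 4} = \sqrt{4 + 4} = \sqrt{8} = 2 \sqrt{2}$)
$U{\left(-428,362 \right)} - Q{\left(B{\left(4 \right)},-2 \right)} 1342 = - \frac{390}{-338 - 428} - 2 \sqrt{2} \cdot 1342 = - \frac{390}{-766} - 2684 \sqrt{2} = \left(-390\right) \left(- \frac{1}{766}\right) - 2684 \sqrt{2} = \frac{195}{383} - 2684 \sqrt{2}$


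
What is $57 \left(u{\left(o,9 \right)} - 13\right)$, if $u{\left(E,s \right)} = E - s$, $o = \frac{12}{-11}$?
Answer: $- \frac{14478}{11} \approx -1316.2$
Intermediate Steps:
$o = - \frac{12}{11}$ ($o = 12 \left(- \frac{1}{11}\right) = - \frac{12}{11} \approx -1.0909$)
$57 \left(u{\left(o,9 \right)} - 13\right) = 57 \left(\left(- \frac{12}{11} - 9\right) - 13\right) = 57 \left(- \frac{111}{11} - 13\right) = 57 \left(- \frac{254}{11}\right) = - \frac{14478}{11}$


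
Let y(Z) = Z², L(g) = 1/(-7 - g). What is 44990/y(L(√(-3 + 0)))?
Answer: 2069540 + 629860*I*√3 ≈ 2.0695e+6 + 1.091e+6*I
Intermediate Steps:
44990/y(L(√(-3 + 0))) = 44990/((-1/(7 + √(-3 + 0)))²) = 44990/((-1/(7 + √(-3)))²) = 44990/((-1/(7 + I*√3))²) = 44990/((7 + I*√3)⁻²) = 44990*(7 + I*√3)²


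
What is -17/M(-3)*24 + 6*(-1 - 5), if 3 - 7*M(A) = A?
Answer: -512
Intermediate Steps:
M(A) = 3/7 - A/7
-17/M(-3)*24 + 6*(-1 - 5) = -17/(3/7 - 1/7*(-3))*24 + 6*(-1 - 5) = -17/(3/7 + 3/7)*24 + 6*(-6) = -17/6/7*24 - 36 = -17*7/6*24 - 36 = -119/6*24 - 36 = -476 - 36 = -512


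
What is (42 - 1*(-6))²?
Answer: 2304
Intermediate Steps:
(42 - 1*(-6))² = (42 + 6)² = 48² = 2304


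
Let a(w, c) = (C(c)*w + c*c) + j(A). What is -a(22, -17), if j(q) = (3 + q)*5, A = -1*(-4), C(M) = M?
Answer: 50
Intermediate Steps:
A = 4
j(q) = 15 + 5*q
a(w, c) = 35 + c² + c*w (a(w, c) = (c*w + c*c) + (15 + 5*4) = (c*w + c²) + (15 + 20) = (c² + c*w) + 35 = 35 + c² + c*w)
-a(22, -17) = -(35 + (-17)² - 17*22) = -(35 + 289 - 374) = -1*(-50) = 50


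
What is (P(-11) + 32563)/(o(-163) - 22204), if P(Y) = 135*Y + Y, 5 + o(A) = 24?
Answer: -31067/22185 ≈ -1.4004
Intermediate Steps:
o(A) = 19 (o(A) = -5 + 24 = 19)
P(Y) = 136*Y
(P(-11) + 32563)/(o(-163) - 22204) = (136*(-11) + 32563)/(19 - 22204) = (-1496 + 32563)/(-22185) = 31067*(-1/22185) = -31067/22185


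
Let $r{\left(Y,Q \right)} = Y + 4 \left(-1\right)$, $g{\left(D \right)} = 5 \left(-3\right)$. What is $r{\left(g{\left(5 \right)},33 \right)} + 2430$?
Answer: $2411$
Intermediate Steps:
$g{\left(D \right)} = -15$
$r{\left(Y,Q \right)} = -4 + Y$ ($r{\left(Y,Q \right)} = Y - 4 = -4 + Y$)
$r{\left(g{\left(5 \right)},33 \right)} + 2430 = \left(-4 - 15\right) + 2430 = -19 + 2430 = 2411$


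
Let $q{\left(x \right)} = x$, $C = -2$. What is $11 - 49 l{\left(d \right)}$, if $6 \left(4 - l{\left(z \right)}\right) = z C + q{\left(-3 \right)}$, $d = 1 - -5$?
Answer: $- \frac{615}{2} \approx -307.5$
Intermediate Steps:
$d = 6$ ($d = 1 + 5 = 6$)
$l{\left(z \right)} = \frac{9}{2} + \frac{z}{3}$ ($l{\left(z \right)} = 4 - \frac{z \left(-2\right) - 3}{6} = 4 - \frac{- 2 z - 3}{6} = 4 - \frac{-3 - 2 z}{6} = 4 + \left(\frac{1}{2} + \frac{z}{3}\right) = \frac{9}{2} + \frac{z}{3}$)
$11 - 49 l{\left(d \right)} = 11 - 49 \left(\frac{9}{2} + \frac{1}{3} \cdot 6\right) = 11 - 49 \left(\frac{9}{2} + 2\right) = 11 - \frac{637}{2} = - \frac{615}{2}$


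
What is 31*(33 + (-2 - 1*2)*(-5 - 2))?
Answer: 1891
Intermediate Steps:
31*(33 + (-2 - 1*2)*(-5 - 2)) = 31*(33 + (-2 - 2)*(-7)) = 31*(33 - 4*(-7)) = 31*(33 + 28) = 31*61 = 1891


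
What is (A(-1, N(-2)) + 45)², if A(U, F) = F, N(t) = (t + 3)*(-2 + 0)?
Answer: 1849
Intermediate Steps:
N(t) = -6 - 2*t (N(t) = (3 + t)*(-2) = -6 - 2*t)
(A(-1, N(-2)) + 45)² = ((-6 - 2*(-2)) + 45)² = ((-6 + 4) + 45)² = (-2 + 45)² = 43² = 1849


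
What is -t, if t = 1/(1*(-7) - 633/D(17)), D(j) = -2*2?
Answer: -4/605 ≈ -0.0066116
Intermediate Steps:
D(j) = -4
t = 4/605 (t = 1/(1*(-7) - 633/(-4)) = 1/(-7 - 633*(-1/4)) = 1/(-7 + 633/4) = 1/(605/4) = 4/605 ≈ 0.0066116)
-t = -1*4/605 = -4/605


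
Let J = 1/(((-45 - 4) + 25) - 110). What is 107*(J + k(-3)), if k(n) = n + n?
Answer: -86135/134 ≈ -642.80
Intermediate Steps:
k(n) = 2*n
J = -1/134 (J = 1/((-49 + 25) - 110) = 1/(-24 - 110) = 1/(-134) = -1/134 ≈ -0.0074627)
107*(J + k(-3)) = 107*(-1/134 + 2*(-3)) = 107*(-1/134 - 6) = 107*(-805/134) = -86135/134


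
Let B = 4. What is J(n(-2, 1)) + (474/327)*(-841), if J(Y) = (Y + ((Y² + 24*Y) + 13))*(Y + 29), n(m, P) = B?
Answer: 331135/109 ≈ 3037.9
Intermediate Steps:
n(m, P) = 4
J(Y) = (29 + Y)*(13 + Y² + 25*Y) (J(Y) = (Y + (13 + Y² + 24*Y))*(29 + Y) = (13 + Y² + 25*Y)*(29 + Y) = (29 + Y)*(13 + Y² + 25*Y))
J(n(-2, 1)) + (474/327)*(-841) = (377 + 4³ + 54*4² + 738*4) + (474/327)*(-841) = (377 + 64 + 54*16 + 2952) + (474*(1/327))*(-841) = (377 + 64 + 864 + 2952) + (158/109)*(-841) = 4257 - 132878/109 = 331135/109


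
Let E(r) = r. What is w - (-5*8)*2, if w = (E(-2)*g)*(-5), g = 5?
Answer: 130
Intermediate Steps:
w = 50 (w = -2*5*(-5) = -10*(-5) = 50)
w - (-5*8)*2 = 50 - (-5*8)*2 = 50 - (-40)*2 = 50 - 1*(-80) = 50 + 80 = 130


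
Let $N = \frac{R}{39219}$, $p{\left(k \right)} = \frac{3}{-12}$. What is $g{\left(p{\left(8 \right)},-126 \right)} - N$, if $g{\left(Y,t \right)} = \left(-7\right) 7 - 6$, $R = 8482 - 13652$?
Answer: $- \frac{2151875}{39219} \approx -54.868$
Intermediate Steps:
$p{\left(k \right)} = - \frac{1}{4}$ ($p{\left(k \right)} = 3 \left(- \frac{1}{12}\right) = - \frac{1}{4}$)
$R = -5170$ ($R = 8482 - 13652 = -5170$)
$g{\left(Y,t \right)} = -55$ ($g{\left(Y,t \right)} = -49 - 6 = -55$)
$N = - \frac{5170}{39219} \approx -0.13182$
$g{\left(p{\left(8 \right)},-126 \right)} - N = -55 - - \frac{5170}{39219} = -55 + \frac{5170}{39219} = - \frac{2151875}{39219}$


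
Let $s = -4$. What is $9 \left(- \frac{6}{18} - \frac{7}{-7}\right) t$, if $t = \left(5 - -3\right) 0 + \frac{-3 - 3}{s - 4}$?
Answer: $\frac{9}{2} \approx 4.5$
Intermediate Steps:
$t = \frac{3}{4}$ ($t = \left(5 - -3\right) 0 + \frac{-3 - 3}{-4 - 4} = \left(5 + 3\right) 0 - \frac{6}{-8} = 8 \cdot 0 - - \frac{3}{4} = 0 + \frac{3}{4} = \frac{3}{4} \approx 0.75$)
$9 \left(- \frac{6}{18} - \frac{7}{-7}\right) t = 9 \left(- \frac{6}{18} - \frac{7}{-7}\right) \frac{3}{4} = 9 \left(\left(-6\right) \frac{1}{18} - -1\right) \frac{3}{4} = 9 \left(- \frac{1}{3} + 1\right) \frac{3}{4} = 9 \cdot \frac{2}{3} \cdot \frac{3}{4} = 6 \cdot \frac{3}{4} = \frac{9}{2}$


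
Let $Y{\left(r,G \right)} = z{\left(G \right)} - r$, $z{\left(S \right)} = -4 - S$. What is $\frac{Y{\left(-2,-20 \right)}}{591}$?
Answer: $\frac{6}{197} \approx 0.030457$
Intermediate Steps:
$Y{\left(r,G \right)} = -4 - G - r$ ($Y{\left(r,G \right)} = \left(-4 - G\right) - r = -4 - G - r$)
$\frac{Y{\left(-2,-20 \right)}}{591} = \frac{-4 - -20 - -2}{591} = \left(-4 + 20 + 2\right) \frac{1}{591} = 18 \cdot \frac{1}{591} = \frac{6}{197}$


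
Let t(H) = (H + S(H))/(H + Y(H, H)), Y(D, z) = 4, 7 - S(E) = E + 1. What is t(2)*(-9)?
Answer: -9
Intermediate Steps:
S(E) = 6 - E (S(E) = 7 - (E + 1) = 7 - (1 + E) = 7 + (-1 - E) = 6 - E)
t(H) = 6/(4 + H) (t(H) = (H + (6 - H))/(H + 4) = 6/(4 + H))
t(2)*(-9) = (6/(4 + 2))*(-9) = (6/6)*(-9) = (6*(1/6))*(-9) = 1*(-9) = -9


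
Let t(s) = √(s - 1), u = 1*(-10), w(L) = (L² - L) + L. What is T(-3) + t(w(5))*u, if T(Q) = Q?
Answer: -3 - 20*√6 ≈ -51.990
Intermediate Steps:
w(L) = L²
u = -10
t(s) = √(-1 + s)
T(-3) + t(w(5))*u = -3 + √(-1 + 5²)*(-10) = -3 + √(-1 + 25)*(-10) = -3 + √24*(-10) = -3 + (2*√6)*(-10) = -3 - 20*√6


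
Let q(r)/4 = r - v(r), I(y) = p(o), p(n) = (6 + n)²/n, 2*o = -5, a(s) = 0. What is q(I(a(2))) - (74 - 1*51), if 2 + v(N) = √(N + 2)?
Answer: -173/5 - 2*I*√290/5 ≈ -34.6 - 6.8118*I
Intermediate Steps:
o = -5/2 (o = (½)*(-5) = -5/2 ≈ -2.5000)
v(N) = -2 + √(2 + N) (v(N) = -2 + √(N + 2) = -2 + √(2 + N))
p(n) = (6 + n)²/n
I(y) = -49/10 (I(y) = (6 - 5/2)²/(-5/2) = -2*(7/2)²/5 = -⅖*49/4 = -49/10)
q(r) = 8 - 4*√(2 + r) + 4*r (q(r) = 4*(r - (-2 + √(2 + r))) = 4*(r + (2 - √(2 + r))) = 4*(2 + r - √(2 + r)) = 8 - 4*√(2 + r) + 4*r)
q(I(a(2))) - (74 - 1*51) = (8 - 4*√(2 - 49/10) + 4*(-49/10)) - (74 - 1*51) = (8 - 2*I*√290/5 - 98/5) - (74 - 51) = (8 - 2*I*√290/5 - 98/5) - 1*23 = (8 - 2*I*√290/5 - 98/5) - 23 = (-58/5 - 2*I*√290/5) - 23 = -173/5 - 2*I*√290/5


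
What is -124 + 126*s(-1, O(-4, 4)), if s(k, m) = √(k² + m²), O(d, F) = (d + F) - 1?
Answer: -124 + 126*√2 ≈ 54.191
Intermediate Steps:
O(d, F) = -1 + F + d (O(d, F) = (F + d) - 1 = -1 + F + d)
-124 + 126*s(-1, O(-4, 4)) = -124 + 126*√((-1)² + (-1 + 4 - 4)²) = -124 + 126*√(1 + (-1)²) = -124 + 126*√(1 + 1) = -124 + 126*√2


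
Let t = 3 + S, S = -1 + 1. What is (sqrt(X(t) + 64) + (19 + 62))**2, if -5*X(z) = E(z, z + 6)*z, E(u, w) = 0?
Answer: 7921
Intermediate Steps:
S = 0
t = 3 (t = 3 + 0 = 3)
X(z) = 0 (X(z) = -0*z = -1/5*0 = 0)
(sqrt(X(t) + 64) + (19 + 62))**2 = (sqrt(0 + 64) + (19 + 62))**2 = (sqrt(64) + 81)**2 = (8 + 81)**2 = 89**2 = 7921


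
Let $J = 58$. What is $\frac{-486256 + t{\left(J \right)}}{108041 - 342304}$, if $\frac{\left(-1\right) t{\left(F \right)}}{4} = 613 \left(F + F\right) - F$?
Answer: $\frac{770456}{234263} \approx 3.2888$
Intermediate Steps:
$t{\left(F \right)} = - 4900 F$ ($t{\left(F \right)} = - 4 \left(613 \left(F + F\right) - F\right) = - 4 \left(613 \cdot 2 F - F\right) = - 4 \left(1226 F - F\right) = - 4 \cdot 1225 F = - 4900 F$)
$\frac{-486256 + t{\left(J \right)}}{108041 - 342304} = \frac{-486256 - 284200}{108041 - 342304} = \frac{-486256 - 284200}{-234263} = \left(-770456\right) \left(- \frac{1}{234263}\right) = \frac{770456}{234263}$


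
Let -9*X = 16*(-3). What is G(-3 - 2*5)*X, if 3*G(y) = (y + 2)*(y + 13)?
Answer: 0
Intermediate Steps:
G(y) = (2 + y)*(13 + y)/3 (G(y) = ((y + 2)*(y + 13))/3 = ((2 + y)*(13 + y))/3 = (2 + y)*(13 + y)/3)
X = 16/3 (X = -16*(-3)/9 = -1/9*(-48) = 16/3 ≈ 5.3333)
G(-3 - 2*5)*X = (26/3 + 5*(-3 - 2*5) + (-3 - 2*5)**2/3)*(16/3) = (26/3 + 5*(-3 - 10) + (-3 - 10)**2/3)*(16/3) = (26/3 + 5*(-13) + (1/3)*(-13)**2)*(16/3) = (26/3 - 65 + (1/3)*169)*(16/3) = (26/3 - 65 + 169/3)*(16/3) = 0*(16/3) = 0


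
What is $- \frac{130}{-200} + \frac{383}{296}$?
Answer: $\frac{2877}{1480} \approx 1.9439$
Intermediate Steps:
$- \frac{130}{-200} + \frac{383}{296} = \left(-130\right) \left(- \frac{1}{200}\right) + 383 \cdot \frac{1}{296} = \frac{13}{20} + \frac{383}{296} = \frac{2877}{1480}$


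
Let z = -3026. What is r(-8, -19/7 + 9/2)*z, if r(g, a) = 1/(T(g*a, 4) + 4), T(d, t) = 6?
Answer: -1513/5 ≈ -302.60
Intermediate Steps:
r(g, a) = 1/10 (r(g, a) = 1/(6 + 4) = 1/10)
r(-8, -19/7 + 9/2)*z = (1/10)*(-3026) = -1513/5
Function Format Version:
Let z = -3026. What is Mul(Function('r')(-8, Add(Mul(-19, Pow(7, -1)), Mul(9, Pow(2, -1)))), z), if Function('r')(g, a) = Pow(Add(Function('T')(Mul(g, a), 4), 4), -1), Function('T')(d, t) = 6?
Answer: Rational(-1513, 5) ≈ -302.60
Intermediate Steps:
Function('r')(g, a) = Rational(1, 10) (Function('r')(g, a) = Pow(Add(6, 4), -1) = Pow(10, -1) = Rational(1, 10))
Mul(Function('r')(-8, Add(Mul(-19, Pow(7, -1)), Mul(9, Pow(2, -1)))), z) = Mul(Rational(1, 10), -3026) = Rational(-1513, 5)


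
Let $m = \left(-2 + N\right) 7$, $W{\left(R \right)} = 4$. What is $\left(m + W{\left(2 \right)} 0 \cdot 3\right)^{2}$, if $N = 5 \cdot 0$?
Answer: $196$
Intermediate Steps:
$N = 0$
$m = -14$ ($m = \left(-2 + 0\right) 7 = \left(-2\right) 7 = -14$)
$\left(m + W{\left(2 \right)} 0 \cdot 3\right)^{2} = \left(-14 + 4 \cdot 0 \cdot 3\right)^{2} = \left(-14 + 0 \cdot 3\right)^{2} = \left(-14 + 0\right)^{2} = \left(-14\right)^{2} = 196$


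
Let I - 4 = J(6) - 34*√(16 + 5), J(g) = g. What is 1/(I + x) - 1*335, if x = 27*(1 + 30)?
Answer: -33171244/99019 + 34*√21/693133 ≈ -335.00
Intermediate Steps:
x = 837 (x = 27*31 = 837)
I = 10 - 34*√21 (I = 4 + (6 - 34*√(16 + 5)) = 4 + (6 - 34*√21) = 10 - 34*√21 ≈ -145.81)
1/(I + x) - 1*335 = 1/((10 - 34*√21) + 837) - 1*335 = 1/(847 - 34*√21) - 335 = -335 + 1/(847 - 34*√21)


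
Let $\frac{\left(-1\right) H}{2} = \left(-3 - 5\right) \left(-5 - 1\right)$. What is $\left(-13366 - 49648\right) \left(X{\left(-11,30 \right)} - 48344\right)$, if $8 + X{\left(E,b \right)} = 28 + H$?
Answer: $3051137880$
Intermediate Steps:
$H = -96$ ($H = - 2 \left(-3 - 5\right) \left(-5 - 1\right) = - 2 \left(\left(-8\right) \left(-6\right)\right) = \left(-2\right) 48 = -96$)
$X{\left(E,b \right)} = -76$ ($X{\left(E,b \right)} = -8 + \left(28 - 96\right) = -8 - 68 = -76$)
$\left(-13366 - 49648\right) \left(X{\left(-11,30 \right)} - 48344\right) = \left(-13366 - 49648\right) \left(-76 - 48344\right) = \left(-63014\right) \left(-48420\right) = 3051137880$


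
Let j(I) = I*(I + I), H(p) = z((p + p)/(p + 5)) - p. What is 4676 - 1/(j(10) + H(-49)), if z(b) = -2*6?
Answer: 1108211/237 ≈ 4676.0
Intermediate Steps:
z(b) = -12
H(p) = -12 - p
j(I) = 2*I² (j(I) = I*(2*I) = 2*I²)
4676 - 1/(j(10) + H(-49)) = 4676 - 1/(2*10² + (-12 - 1*(-49))) = 4676 - 1/(2*100 + (-12 + 49)) = 4676 - 1/(200 + 37) = 4676 - 1/237 = 1108211/237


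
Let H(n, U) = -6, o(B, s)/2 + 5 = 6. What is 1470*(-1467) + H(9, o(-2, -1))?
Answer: -2156496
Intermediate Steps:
o(B, s) = 2 (o(B, s) = -10 + 2*6 = -10 + 12 = 2)
1470*(-1467) + H(9, o(-2, -1)) = 1470*(-1467) - 6 = -2156490 - 6 = -2156496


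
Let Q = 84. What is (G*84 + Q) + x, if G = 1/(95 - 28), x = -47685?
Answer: -3189183/67 ≈ -47600.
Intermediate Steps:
G = 1/67 ≈ 0.014925
(G*84 + Q) + x = ((1/67)*84 + 84) - 47685 = (84/67 + 84) - 47685 = 5712/67 - 47685 = -3189183/67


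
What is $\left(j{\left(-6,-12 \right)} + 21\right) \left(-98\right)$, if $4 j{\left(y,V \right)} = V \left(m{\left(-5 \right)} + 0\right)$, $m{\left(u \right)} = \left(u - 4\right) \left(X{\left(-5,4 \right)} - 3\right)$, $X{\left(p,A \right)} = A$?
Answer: $-4704$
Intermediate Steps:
$m{\left(u \right)} = -4 + u$ ($m{\left(u \right)} = \left(u - 4\right) \left(4 - 3\right) = \left(-4 + u\right) 1 = -4 + u$)
$j{\left(y,V \right)} = - \frac{9 V}{4}$ ($j{\left(y,V \right)} = \frac{V \left(\left(-4 - 5\right) + 0\right)}{4} = \frac{V \left(-9 + 0\right)}{4} = \frac{V \left(-9\right)}{4} = \frac{\left(-9\right) V}{4} = - \frac{9 V}{4}$)
$\left(j{\left(-6,-12 \right)} + 21\right) \left(-98\right) = \left(\left(- \frac{9}{4}\right) \left(-12\right) + 21\right) \left(-98\right) = \left(27 + 21\right) \left(-98\right) = 48 \left(-98\right) = -4704$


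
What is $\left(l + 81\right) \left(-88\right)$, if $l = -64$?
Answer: $-1496$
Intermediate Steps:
$\left(l + 81\right) \left(-88\right) = \left(-64 + 81\right) \left(-88\right) = 17 \left(-88\right) = -1496$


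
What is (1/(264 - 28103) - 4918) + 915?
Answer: -111439518/27839 ≈ -4003.0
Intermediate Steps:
(1/(264 - 28103) - 4918) + 915 = (1/(-27839) - 4918) + 915 = (-1/27839 - 4918) + 915 = -136912203/27839 + 915 = -111439518/27839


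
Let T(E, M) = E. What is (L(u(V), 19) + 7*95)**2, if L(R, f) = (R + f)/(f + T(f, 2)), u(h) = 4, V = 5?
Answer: 639735849/1444 ≈ 4.4303e+5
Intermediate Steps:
L(R, f) = (R + f)/(2*f) (L(R, f) = (R + f)/(f + f) = (R + f)/((2*f)) = (R + f)*(1/(2*f)) = (R + f)/(2*f))
(L(u(V), 19) + 7*95)**2 = ((1/2)*(4 + 19)/19 + 7*95)**2 = ((1/2)*(1/19)*23 + 665)**2 = (23/38 + 665)**2 = (25293/38)**2 = 639735849/1444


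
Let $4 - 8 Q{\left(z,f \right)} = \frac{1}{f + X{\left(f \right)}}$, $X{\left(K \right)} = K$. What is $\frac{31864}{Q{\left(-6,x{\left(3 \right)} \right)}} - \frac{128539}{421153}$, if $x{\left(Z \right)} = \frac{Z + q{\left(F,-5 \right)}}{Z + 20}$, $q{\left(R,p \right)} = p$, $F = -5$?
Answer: $\frac{429422801123}{16424967} \approx 26145.0$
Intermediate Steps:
$x{\left(Z \right)} = \frac{-5 + Z}{20 + Z}$ ($x{\left(Z \right)} = \frac{Z - 5}{Z + 20} = \frac{-5 + Z}{20 + Z}$)
$Q{\left(z,f \right)} = \frac{1}{2} - \frac{1}{16 f}$ ($Q{\left(z,f \right)} = \frac{1}{2} - \frac{1}{8 \left(f + f\right)} = \frac{1}{2} - \frac{1}{8 \cdot 2 f} = \frac{1}{2} - \frac{\frac{1}{2} \frac{1}{f}}{8} = \frac{1}{2} - \frac{1}{16 f}$)
$\frac{31864}{Q{\left(-6,x{\left(3 \right)} \right)}} - \frac{128539}{421153} = \frac{31864}{\frac{1}{16} \frac{1}{\frac{1}{20 + 3} \left(-5 + 3\right)} \left(-1 + 8 \frac{-5 + 3}{20 + 3}\right)} - \frac{128539}{421153} = \frac{31864}{\frac{1}{16} \frac{1}{\frac{1}{23} \left(-2\right)} \left(-1 + 8 \cdot \frac{1}{23} \left(-2\right)\right)} - \frac{128539}{421153} = \frac{31864}{\frac{1}{16} \frac{1}{- \frac{2}{23}} \left(-1 + 8 \left(- \frac{2}{23}\right)\right)} - \frac{128539}{421153} = \frac{31864}{\frac{1}{16} \left(- \frac{23}{2}\right) \left(-1 - \frac{16}{23}\right)} - \frac{128539}{421153} = \frac{31864}{\frac{1}{16} \left(- \frac{23}{2}\right) \left(- \frac{39}{23}\right)} - \frac{128539}{421153} = \frac{31864}{\frac{39}{32}} - \frac{128539}{421153} = 31864 \cdot \frac{32}{39} - \frac{128539}{421153} = \frac{1019648}{39} - \frac{128539}{421153} = \frac{429422801123}{16424967}$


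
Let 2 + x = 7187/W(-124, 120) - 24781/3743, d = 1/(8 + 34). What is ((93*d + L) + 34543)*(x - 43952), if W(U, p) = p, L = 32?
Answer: -9545327681360939/6288240 ≈ -1.5180e+9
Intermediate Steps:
d = 1/42 ≈ 0.023810
x = 23028901/449160 (x = -2 + (7187/120 - 24781/3743) = -2 + 23927221/449160 = 23028901/449160 ≈ 51.271)
((93*d + L) + 34543)*(x - 43952) = ((93*(1/42) + 32) + 34543)*(23028901/449160 - 43952) = ((31/14 + 32) + 34543)*(-19718451419/449160) = (479/14 + 34543)*(-19718451419/449160) = (484081/14)*(-19718451419/449160) = -9545327681360939/6288240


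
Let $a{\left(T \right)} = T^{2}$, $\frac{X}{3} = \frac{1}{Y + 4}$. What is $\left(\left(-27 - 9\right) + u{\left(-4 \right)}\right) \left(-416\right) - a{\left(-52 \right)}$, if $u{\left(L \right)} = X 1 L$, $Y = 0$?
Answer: $13520$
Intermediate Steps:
$X = \frac{3}{4}$ ($X = \frac{3}{0 + 4} = \frac{3}{4} \approx 0.75$)
$u{\left(L \right)} = \frac{3 L}{4}$ ($u{\left(L \right)} = \frac{3}{4} \cdot 1 L = \frac{3 L}{4}$)
$\left(\left(-27 - 9\right) + u{\left(-4 \right)}\right) \left(-416\right) - a{\left(-52 \right)} = \left(\left(-27 - 9\right) + \frac{3}{4} \left(-4\right)\right) \left(-416\right) - \left(-52\right)^{2} = \left(-36 - 3\right) \left(-416\right) - 2704 = \left(-39\right) \left(-416\right) - 2704 = 16224 - 2704 = 13520$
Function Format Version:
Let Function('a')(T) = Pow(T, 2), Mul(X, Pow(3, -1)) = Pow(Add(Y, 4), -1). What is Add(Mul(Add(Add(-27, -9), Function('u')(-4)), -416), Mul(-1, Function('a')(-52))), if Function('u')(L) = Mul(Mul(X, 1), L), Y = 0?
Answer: 13520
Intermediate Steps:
X = Rational(3, 4) (X = Mul(3, Pow(Add(0, 4), -1)) = Mul(3, Pow(4, -1)) = Mul(3, Rational(1, 4)) = Rational(3, 4) ≈ 0.75000)
Function('u')(L) = Mul(Rational(3, 4), L) (Function('u')(L) = Mul(Mul(Rational(3, 4), 1), L) = Mul(Rational(3, 4), L))
Add(Mul(Add(Add(-27, -9), Function('u')(-4)), -416), Mul(-1, Function('a')(-52))) = Add(Mul(Add(Add(-27, -9), Mul(Rational(3, 4), -4)), -416), Mul(-1, Pow(-52, 2))) = Add(Mul(Add(-36, -3), -416), Mul(-1, 2704)) = Add(Mul(-39, -416), -2704) = Add(16224, -2704) = 13520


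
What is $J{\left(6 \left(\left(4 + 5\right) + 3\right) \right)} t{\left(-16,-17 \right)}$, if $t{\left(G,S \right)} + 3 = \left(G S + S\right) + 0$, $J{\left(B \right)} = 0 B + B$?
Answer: $18144$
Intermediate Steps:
$J{\left(B \right)} = B$ ($J{\left(B \right)} = 0 + B = B$)
$t{\left(G,S \right)} = -3 + S + G S$ ($t{\left(G,S \right)} = -3 + \left(\left(G S + S\right) + 0\right) = -3 + \left(\left(S + G S\right) + 0\right) = -3 + \left(S + G S\right) = -3 + S + G S$)
$J{\left(6 \left(\left(4 + 5\right) + 3\right) \right)} t{\left(-16,-17 \right)} = 6 \left(\left(4 + 5\right) + 3\right) \left(-3 - 17 - -272\right) = 6 \left(9 + 3\right) \left(-3 - 17 + 272\right) = 6 \cdot 12 \cdot 252 = 72 \cdot 252 = 18144$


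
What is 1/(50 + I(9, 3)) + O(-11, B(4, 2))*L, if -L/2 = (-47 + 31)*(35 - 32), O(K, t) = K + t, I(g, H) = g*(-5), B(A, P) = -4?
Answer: -7199/5 ≈ -1439.8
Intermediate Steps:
I(g, H) = -5*g
L = 96 (L = -2*(-47 + 31)*(35 - 32) = -(-32)*3 = -2*(-48) = 96)
1/(50 + I(9, 3)) + O(-11, B(4, 2))*L = 1/(50 - 5*9) + (-11 - 4)*96 = 1/(50 - 45) - 15*96 = 1/5 - 1440 = ⅕ - 1440 = -7199/5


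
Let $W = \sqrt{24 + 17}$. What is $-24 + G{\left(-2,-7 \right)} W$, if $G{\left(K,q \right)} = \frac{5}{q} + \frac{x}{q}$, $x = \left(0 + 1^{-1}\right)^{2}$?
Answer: $-24 - \frac{6 \sqrt{41}}{7} \approx -29.488$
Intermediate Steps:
$W = \sqrt{41} \approx 6.4031$
$x = 1$ ($x = \left(0 + 1\right)^{2} = 1^{2} = 1$)
$G{\left(K,q \right)} = \frac{6}{q}$ ($G{\left(K,q \right)} = \frac{5}{q} + 1 \frac{1}{q} = \frac{5}{q} + \frac{1}{q} = \frac{6}{q}$)
$-24 + G{\left(-2,-7 \right)} W = -24 + \frac{6}{-7} \sqrt{41} = -24 + 6 \left(- \frac{1}{7}\right) \sqrt{41} = -24 - \frac{6 \sqrt{41}}{7}$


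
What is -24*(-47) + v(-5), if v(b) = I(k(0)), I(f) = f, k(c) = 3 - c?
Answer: 1131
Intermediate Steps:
v(b) = 3 (v(b) = 3 - 1*0 = 3 + 0 = 3)
-24*(-47) + v(-5) = -24*(-47) + 3 = 1128 + 3 = 1131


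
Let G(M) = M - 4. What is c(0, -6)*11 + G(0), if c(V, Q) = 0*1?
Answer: -4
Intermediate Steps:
c(V, Q) = 0
G(M) = -4 + M
c(0, -6)*11 + G(0) = 0*11 + (-4 + 0) = 0 - 4 = -4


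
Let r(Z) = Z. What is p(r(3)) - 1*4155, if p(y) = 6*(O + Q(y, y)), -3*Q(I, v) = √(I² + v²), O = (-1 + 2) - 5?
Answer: -4179 - 6*√2 ≈ -4187.5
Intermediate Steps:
O = -4 (O = 1 - 5 = -4)
Q(I, v) = -√(I² + v²)/3
p(y) = -24 - 2*√2*√(y²) (p(y) = 6*(-4 - √(y² + y²)/3) = 6*(-4 - √2*√(y²)/3) = -24 - 2*√2*√(y²))
p(r(3)) - 1*4155 = (-24 - 2*√2*√(3²)) - 1*4155 = (-24 - 2*√2*√9) - 4155 = (-24 - 2*√2*3) - 4155 = (-24 - 6*√2) - 4155 = -4179 - 6*√2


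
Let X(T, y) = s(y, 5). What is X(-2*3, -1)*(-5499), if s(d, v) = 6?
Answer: -32994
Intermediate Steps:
X(T, y) = 6
X(-2*3, -1)*(-5499) = 6*(-5499) = -32994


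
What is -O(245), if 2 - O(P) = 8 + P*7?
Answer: 1721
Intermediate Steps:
O(P) = -6 - 7*P (O(P) = 2 - (8 + P*7) = 2 - (8 + 7*P) = 2 + (-8 - 7*P) = -6 - 7*P)
-O(245) = -(-6 - 7*245) = -(-6 - 1715) = -1*(-1721) = 1721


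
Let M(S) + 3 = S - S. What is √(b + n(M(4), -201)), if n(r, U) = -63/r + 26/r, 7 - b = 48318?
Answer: 16*I*√1698/3 ≈ 219.77*I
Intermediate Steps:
M(S) = -3 (M(S) = -3 + (S - S) = -3 + 0 = -3)
b = -48311 (b = 7 - 1*48318 = 7 - 48318 = -48311)
n(r, U) = -37/r
√(b + n(M(4), -201)) = √(-48311 - 37/(-3)) = √(-48311 - 37*(-⅓)) = √(-48311 + 37/3) = √(-144896/3) = 16*I*√1698/3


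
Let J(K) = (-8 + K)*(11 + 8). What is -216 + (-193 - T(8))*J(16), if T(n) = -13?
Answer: -27576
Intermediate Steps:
J(K) = -152 + 19*K (J(K) = (-8 + K)*19 = -152 + 19*K)
-216 + (-193 - T(8))*J(16) = -216 + (-193 - 1*(-13))*(-152 + 19*16) = -216 + (-193 + 13)*(-152 + 304) = -216 - 180*152 = -216 - 27360 = -27576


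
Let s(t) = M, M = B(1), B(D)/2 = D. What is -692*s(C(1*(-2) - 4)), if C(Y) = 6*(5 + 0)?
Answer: -1384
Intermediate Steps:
B(D) = 2*D
M = 2 (M = 2*1 = 2)
C(Y) = 30 (C(Y) = 6*5 = 30)
s(t) = 2
-692*s(C(1*(-2) - 4)) = -692*2 = -1384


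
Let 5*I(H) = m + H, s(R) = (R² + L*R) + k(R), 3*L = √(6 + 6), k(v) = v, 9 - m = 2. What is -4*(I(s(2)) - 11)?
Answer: 168/5 - 16*√3/15 ≈ 31.752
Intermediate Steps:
m = 7 (m = 9 - 1*2 = 9 - 2 = 7)
L = 2*√3/3 (L = √(6 + 6)/3 = √12/3 = (2*√3)/3 = 2*√3/3 ≈ 1.1547)
s(R) = R + R² + 2*R*√3/3 (s(R) = (R² + (2*√3/3)*R) + R = (R² + 2*R*√3/3) + R = R + R² + 2*R*√3/3)
I(H) = 7/5 + H/5 (I(H) = (7 + H)/5 = 7/5 + H/5)
-4*(I(s(2)) - 11) = -4*((7/5 + ((⅓)*2*(3 + 2*√3 + 3*2))/5) - 11) = -4*((7/5 + ((⅓)*2*(3 + 2*√3 + 6))/5) - 11) = -4*((7/5 + ((⅓)*2*(9 + 2*√3))/5) - 11) = -4*((7/5 + (6 + 4*√3/3)/5) - 11) = -4*((7/5 + (6/5 + 4*√3/15)) - 11) = -4*((13/5 + 4*√3/15) - 11) = -4*(-42/5 + 4*√3/15) = 168/5 - 16*√3/15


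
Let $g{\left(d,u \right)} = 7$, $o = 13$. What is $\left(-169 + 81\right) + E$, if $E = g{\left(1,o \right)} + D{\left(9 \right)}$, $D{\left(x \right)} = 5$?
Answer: $-76$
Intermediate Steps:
$E = 12$ ($E = 7 + 5 = 12$)
$\left(-169 + 81\right) + E = \left(-169 + 81\right) + 12 = -88 + 12 = -76$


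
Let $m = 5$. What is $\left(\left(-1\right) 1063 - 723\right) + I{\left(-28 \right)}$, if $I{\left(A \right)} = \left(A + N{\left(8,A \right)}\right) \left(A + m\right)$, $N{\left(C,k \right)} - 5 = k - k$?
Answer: $-1257$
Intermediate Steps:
$N{\left(C,k \right)} = 5$ ($N{\left(C,k \right)} = 5 + \left(k - k\right) = 5 + 0 = 5$)
$I{\left(A \right)} = \left(5 + A\right)^{2}$ ($I{\left(A \right)} = \left(A + 5\right) \left(A + 5\right) = \left(5 + A\right) \left(5 + A\right) = \left(5 + A\right)^{2}$)
$\left(\left(-1\right) 1063 - 723\right) + I{\left(-28 \right)} = \left(\left(-1\right) 1063 - 723\right) + \left(25 + \left(-28\right)^{2} + 10 \left(-28\right)\right) = \left(-1063 - 723\right) + \left(25 + 784 - 280\right) = -1786 + 529 = -1257$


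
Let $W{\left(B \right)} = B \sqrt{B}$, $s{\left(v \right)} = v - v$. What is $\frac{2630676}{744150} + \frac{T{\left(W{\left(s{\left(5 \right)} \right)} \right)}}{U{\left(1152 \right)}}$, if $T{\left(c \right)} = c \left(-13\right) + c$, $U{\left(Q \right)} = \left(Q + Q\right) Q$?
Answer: $\frac{438446}{124025} \approx 3.5351$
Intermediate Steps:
$U{\left(Q \right)} = 2 Q^{2}$ ($U{\left(Q \right)} = 2 Q Q = 2 Q^{2}$)
$s{\left(v \right)} = 0$
$W{\left(B \right)} = B^{\frac{3}{2}}$
$T{\left(c \right)} = - 12 c$ ($T{\left(c \right)} = - 13 c + c = - 12 c$)
$\frac{2630676}{744150} + \frac{T{\left(W{\left(s{\left(5 \right)} \right)} \right)}}{U{\left(1152 \right)}} = \frac{2630676}{744150} + \frac{\left(-12\right) 0^{\frac{3}{2}}}{2 \cdot 1152^{2}} = 2630676 \cdot \frac{1}{744150} + \frac{\left(-12\right) 0}{2 \cdot 1327104} = \frac{438446}{124025} + \frac{0}{2654208} = \frac{438446}{124025} + 0 \cdot \frac{1}{2654208} = \frac{438446}{124025} + 0 = \frac{438446}{124025}$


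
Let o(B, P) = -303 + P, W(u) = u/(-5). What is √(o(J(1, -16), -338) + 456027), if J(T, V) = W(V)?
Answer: √455386 ≈ 674.82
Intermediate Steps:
W(u) = -u/5 (W(u) = u*(-⅕) = -u/5)
J(T, V) = -V/5
√(o(J(1, -16), -338) + 456027) = √((-303 - 338) + 456027) = √(-641 + 456027) = √455386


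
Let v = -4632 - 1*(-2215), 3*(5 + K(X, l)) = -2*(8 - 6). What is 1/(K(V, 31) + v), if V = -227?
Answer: -3/7270 ≈ -0.00041265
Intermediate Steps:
K(X, l) = -19/3 (K(X, l) = -5 + (-2*(8 - 6))/3 = -5 + (-2*2)/3 = -5 + (⅓)*(-4) = -5 - 4/3 = -19/3)
v = -2417 (v = -4632 + 2215 = -2417)
1/(K(V, 31) + v) = 1/(-19/3 - 2417) = 1/(-7270/3) = -3/7270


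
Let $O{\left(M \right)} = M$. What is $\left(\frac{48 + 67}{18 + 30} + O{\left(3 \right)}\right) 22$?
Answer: $\frac{2849}{24} \approx 118.71$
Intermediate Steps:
$\left(\frac{48 + 67}{18 + 30} + O{\left(3 \right)}\right) 22 = \left(\frac{48 + 67}{18 + 30} + 3\right) 22 = \left(\frac{115}{48} + 3\right) 22 = \frac{259}{48} \cdot 22 = \frac{2849}{24}$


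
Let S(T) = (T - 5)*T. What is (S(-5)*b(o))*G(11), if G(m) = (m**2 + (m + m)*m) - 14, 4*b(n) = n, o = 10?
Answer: 43625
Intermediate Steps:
b(n) = n/4
S(T) = T*(-5 + T) (S(T) = (-5 + T)*T = T*(-5 + T))
G(m) = -14 + 3*m**2 (G(m) = (m**2 + (2*m)*m) - 14 = (m**2 + 2*m**2) - 14 = 3*m**2 - 14 = -14 + 3*m**2)
(S(-5)*b(o))*G(11) = ((-5*(-5 - 5))*((1/4)*10))*(-14 + 3*11**2) = (-5*(-10)*(5/2))*(-14 + 3*121) = (50*(5/2))*(-14 + 363) = 125*349 = 43625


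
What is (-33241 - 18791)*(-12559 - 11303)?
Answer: 1241587584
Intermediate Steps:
(-33241 - 18791)*(-12559 - 11303) = -52032*(-23862) = 1241587584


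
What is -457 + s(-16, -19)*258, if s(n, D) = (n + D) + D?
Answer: -14389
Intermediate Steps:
s(n, D) = n + 2*D (s(n, D) = (D + n) + D = n + 2*D)
-457 + s(-16, -19)*258 = -457 + (-16 + 2*(-19))*258 = -457 + (-16 - 38)*258 = -457 - 54*258 = -457 - 13932 = -14389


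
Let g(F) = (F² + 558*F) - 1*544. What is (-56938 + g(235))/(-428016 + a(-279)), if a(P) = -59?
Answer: -128873/428075 ≈ -0.30105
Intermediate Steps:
g(F) = -544 + F² + 558*F (g(F) = (F² + 558*F) - 544 = -544 + F² + 558*F)
(-56938 + g(235))/(-428016 + a(-279)) = (-56938 + (-544 + 235² + 558*235))/(-428016 - 59) = (-56938 + (-544 + 55225 + 131130))/(-428075) = (-56938 + 185811)*(-1/428075) = 128873*(-1/428075) = -128873/428075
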